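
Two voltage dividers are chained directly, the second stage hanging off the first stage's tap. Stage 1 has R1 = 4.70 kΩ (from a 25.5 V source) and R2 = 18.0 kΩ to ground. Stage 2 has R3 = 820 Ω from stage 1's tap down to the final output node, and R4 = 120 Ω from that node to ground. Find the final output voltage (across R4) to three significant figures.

Stage 2 presents R3+R4 = 940.0 Ω as a load on stage 1's tap.
Stage 1's lower leg becomes R2‖(R3+R4) = 893.3 Ω, so V_mid = 25.5 × 893.3/5593 = 4.073 V.
Stage 2 is itself unloaded: V_out = V_mid × R4/(R3+R4) = 4.073 × 120/940.0 = 0.520 V.

V_out ≈ 0.520 V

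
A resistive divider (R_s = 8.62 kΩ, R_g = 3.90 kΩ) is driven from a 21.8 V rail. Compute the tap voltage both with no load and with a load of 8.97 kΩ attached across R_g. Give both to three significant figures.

Open-circuit: V = 21.8 × 3.90/(8.62 + 3.90) = 6.79 V.
With the load, R_g becomes R_g‖R_L = 2.718 kΩ, so V = 21.8 × 2.718/11.34 = 5.23 V.

Unloaded: 6.79 V; loaded: 5.23 V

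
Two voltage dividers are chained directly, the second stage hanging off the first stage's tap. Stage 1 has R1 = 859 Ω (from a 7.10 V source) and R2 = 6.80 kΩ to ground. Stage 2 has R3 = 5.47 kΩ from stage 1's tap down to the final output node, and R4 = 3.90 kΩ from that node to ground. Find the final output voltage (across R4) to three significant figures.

V_out ≈ 2.43 V

Stage 2 presents R3+R4 = 9370 Ω as a load on stage 1's tap.
Stage 1's lower leg becomes R2‖(R3+R4) = 3940 Ω, so V_mid = 7.10 × 3940/4799 = 5.829 V.
Stage 2 is itself unloaded: V_out = V_mid × R4/(R3+R4) = 5.829 × 3900/9370 = 2.43 V.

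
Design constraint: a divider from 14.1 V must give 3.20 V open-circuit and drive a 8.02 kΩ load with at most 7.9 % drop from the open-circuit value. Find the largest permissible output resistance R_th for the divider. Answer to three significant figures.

Loading drop = R_th/(R_th + R_L) ≤ 0.0790, so R_th ≤ R_L · ε/(1−ε) = 8.02 kΩ × 0.0790/0.9210 = 688 Ω.
(Any R1, R2 with R2/(R1+R2) = 0.227 and R1‖R2 ≤ 688 Ω will meet the spec.)

R_th ≤ 688 Ω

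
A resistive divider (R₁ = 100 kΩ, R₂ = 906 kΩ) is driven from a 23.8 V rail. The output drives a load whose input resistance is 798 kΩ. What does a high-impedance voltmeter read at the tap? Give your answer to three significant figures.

The load sits in parallel with R₂: R₂‖R_L = (906 × 798) / (906 + 798) = 424.3 kΩ.
V_out = 23.8 × 424.3 / (100 + 424.3) = 23.8 × 424.3/524.3 = 19.3 V.

V_out ≈ 19.3 V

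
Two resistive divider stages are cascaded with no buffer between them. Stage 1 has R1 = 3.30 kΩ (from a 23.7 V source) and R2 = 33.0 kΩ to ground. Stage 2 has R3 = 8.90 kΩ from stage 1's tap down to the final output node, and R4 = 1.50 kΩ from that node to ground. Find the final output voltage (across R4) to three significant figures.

V_out ≈ 2.41 V

Stage 2 presents R3+R4 = 10.40 kΩ as a load on stage 1's tap.
Stage 1's lower leg becomes R2‖(R3+R4) = 7.908 kΩ, so V_mid = 23.7 × 7.908/11.21 = 16.72 V.
Stage 2 is itself unloaded: V_out = V_mid × R4/(R3+R4) = 16.72 × 1.50/10.40 = 2.41 V.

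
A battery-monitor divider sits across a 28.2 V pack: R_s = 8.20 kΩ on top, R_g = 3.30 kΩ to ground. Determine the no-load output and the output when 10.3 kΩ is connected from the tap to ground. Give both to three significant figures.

Open-circuit: V = 28.2 × 3.30/(8.20 + 3.30) = 8.09 V.
With the load, R_g becomes R_g‖R_L = 2.499 kΩ, so V = 28.2 × 2.499/10.70 = 6.59 V.

Unloaded: 8.09 V; loaded: 6.59 V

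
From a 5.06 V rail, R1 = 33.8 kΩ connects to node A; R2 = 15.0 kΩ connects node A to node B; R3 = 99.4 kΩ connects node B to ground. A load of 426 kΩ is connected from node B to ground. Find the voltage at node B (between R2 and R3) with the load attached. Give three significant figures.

At node B, R3 is in parallel with the load: R3‖R_L = 80.59 kΩ.
Below node A the resistance is R2 + (R3‖R_L) = 95.59 kΩ, so V_A = 5.06 × 95.59/129.4 = 3.738 V.
Then V_B = V_A × (R3‖R_L)/(R2 + R3‖R_L) = 3.738 × 80.59/95.59 = 3.15 V.

V ≈ 3.15 V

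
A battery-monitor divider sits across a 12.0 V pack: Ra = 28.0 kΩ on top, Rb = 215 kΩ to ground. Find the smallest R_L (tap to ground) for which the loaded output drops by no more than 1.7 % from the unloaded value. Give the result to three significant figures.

R_L(min) ≈ 1.43 MΩ

Output resistance R_th = Ra‖Rb = (28.0 × 215)/243.0 = 24.77 kΩ.
The fractional drop is R_th/(R_th + R_L); requiring this ≤ 0.0170 gives R_L ≥ R_th(1/0.0170 − 1) = 24.77 × 57.82 = 1.43 MΩ.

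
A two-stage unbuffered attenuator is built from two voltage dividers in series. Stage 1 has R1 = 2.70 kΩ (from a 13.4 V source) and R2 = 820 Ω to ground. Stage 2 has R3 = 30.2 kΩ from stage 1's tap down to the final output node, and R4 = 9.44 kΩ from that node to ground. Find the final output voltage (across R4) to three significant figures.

Stage 2 presents R3+R4 = 39640 Ω as a load on stage 1's tap.
Stage 1's lower leg becomes R2‖(R3+R4) = 803.4 Ω, so V_mid = 13.4 × 803.4/3503 = 3.073 V.
Stage 2 is itself unloaded: V_out = V_mid × R4/(R3+R4) = 3.073 × 9440/39640 = 0.732 V.

V_out ≈ 0.732 V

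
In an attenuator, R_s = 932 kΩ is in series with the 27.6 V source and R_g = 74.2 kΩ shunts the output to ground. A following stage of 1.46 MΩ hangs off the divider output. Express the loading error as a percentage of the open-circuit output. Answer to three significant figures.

4.50 %

The divider's output (Thévenin) resistance is R_s‖R_g = 68.73 kΩ.
Fractional drop under load = R_th/(R_th + R_L) = 68.73 / (68.73 + 1460) = 0.04496.
So the output falls by 4.50 %.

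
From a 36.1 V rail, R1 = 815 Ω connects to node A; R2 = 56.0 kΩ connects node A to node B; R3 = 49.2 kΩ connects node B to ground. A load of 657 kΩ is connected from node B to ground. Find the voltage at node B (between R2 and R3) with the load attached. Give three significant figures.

At node B, R3 is in parallel with the load: R3‖R_L = 45770 Ω.
Below node A the resistance is R2 + (R3‖R_L) = 101800 Ω, so V_A = 36.1 × 101800/102600 = 35.81 V.
Then V_B = V_A × (R3‖R_L)/(R2 + R3‖R_L) = 35.81 × 45770/101800 = 16.1 V.

V ≈ 16.1 V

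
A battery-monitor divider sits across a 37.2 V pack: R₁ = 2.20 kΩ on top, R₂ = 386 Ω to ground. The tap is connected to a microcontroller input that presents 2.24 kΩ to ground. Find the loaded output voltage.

V_out ≈ 4.84 V

The load sits in parallel with R₂: R₂‖R_L = (386 × 2240) / (386 + 2240) = 329.3 Ω.
V_out = 37.2 × 329.3 / (2200 + 329.3) = 37.2 × 329.3/2529 = 4.84 V.
(Unloaded it would have been 5.55 V.)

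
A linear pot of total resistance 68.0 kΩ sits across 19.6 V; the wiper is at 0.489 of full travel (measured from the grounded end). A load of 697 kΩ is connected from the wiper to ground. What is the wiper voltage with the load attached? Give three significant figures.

V ≈ 9.36 V

The wiper splits the pot into (1−α)R = 34.75 kΩ above and αR = 33.25 kΩ below.
Lower section ‖ load = 31.74 kΩ.
V_wiper = 19.6 × 31.74/(34.75 + 31.74) = 9.36 V.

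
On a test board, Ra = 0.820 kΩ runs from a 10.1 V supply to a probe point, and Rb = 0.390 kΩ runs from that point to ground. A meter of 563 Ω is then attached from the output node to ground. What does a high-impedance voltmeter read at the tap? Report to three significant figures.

The load sits in parallel with Rb: Rb‖R_L = (390 × 563) / (390 + 563) = 230.4 Ω.
V_out = 10.1 × 230.4 / (820 + 230.4) = 10.1 × 230.4/1050 = 2.22 V.

V_out ≈ 2.22 V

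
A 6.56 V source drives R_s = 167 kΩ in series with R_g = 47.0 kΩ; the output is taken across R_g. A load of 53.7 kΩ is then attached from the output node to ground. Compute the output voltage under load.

V_out ≈ 0.856 V

The load sits in parallel with R_g: R_g‖R_L = (47.0 × 53.7) / (47.0 + 53.7) = 25.06 kΩ.
V_out = 6.56 × 25.06 / (167 + 25.06) = 6.56 × 25.06/192.1 = 0.856 V.
(Unloaded it would have been 1.44 V.)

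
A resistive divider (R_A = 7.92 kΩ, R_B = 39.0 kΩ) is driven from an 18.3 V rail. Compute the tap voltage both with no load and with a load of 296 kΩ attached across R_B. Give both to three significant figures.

Open-circuit: V = 18.3 × 39.0/(7.92 + 39.0) = 15.2 V.
With the load, R_B becomes R_B‖R_L = 34.46 kΩ, so V = 18.3 × 34.46/42.38 = 14.9 V.

Unloaded: 15.2 V; loaded: 14.9 V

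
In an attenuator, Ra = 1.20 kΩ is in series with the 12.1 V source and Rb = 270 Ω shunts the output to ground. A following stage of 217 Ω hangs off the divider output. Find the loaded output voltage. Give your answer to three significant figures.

V_out ≈ 1.10 V

The load sits in parallel with Rb: Rb‖R_L = (270 × 217) / (270 + 217) = 120.3 Ω.
V_out = 12.1 × 120.3 / (1200 + 120.3) = 12.1 × 120.3/1320 = 1.10 V.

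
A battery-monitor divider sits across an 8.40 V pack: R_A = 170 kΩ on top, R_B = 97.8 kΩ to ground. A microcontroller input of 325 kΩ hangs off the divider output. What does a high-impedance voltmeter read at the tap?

V_out ≈ 2.58 V

The load sits in parallel with R_B: R_B‖R_L = (97.8 × 325) / (97.8 + 325) = 75.18 kΩ.
V_out = 8.40 × 75.18 / (170 + 75.18) = 8.40 × 75.18/245.2 = 2.58 V.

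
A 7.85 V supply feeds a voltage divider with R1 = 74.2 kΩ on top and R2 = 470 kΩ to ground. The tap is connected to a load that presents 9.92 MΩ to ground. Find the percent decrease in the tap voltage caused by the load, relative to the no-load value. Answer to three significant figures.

0.642 %

The divider's output (Thévenin) resistance is R1‖R2 = 64.08 kΩ.
Fractional drop under load = R_th/(R_th + R_L) = 64.08 / (64.08 + 9920) = 0.006419.
So the output falls by 0.642 %.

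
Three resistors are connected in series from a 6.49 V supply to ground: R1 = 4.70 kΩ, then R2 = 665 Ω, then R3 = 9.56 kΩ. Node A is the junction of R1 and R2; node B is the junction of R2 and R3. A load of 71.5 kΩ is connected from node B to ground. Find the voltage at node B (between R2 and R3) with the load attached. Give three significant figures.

V ≈ 3.97 V

At node B, R3 is in parallel with the load: R3‖R_L = 8433 Ω.
Below node A the resistance is R2 + (R3‖R_L) = 9098 Ω, so V_A = 6.49 × 9098/13800 = 4.279 V.
Then V_B = V_A × (R3‖R_L)/(R2 + R3‖R_L) = 4.279 × 8433/9098 = 3.97 V.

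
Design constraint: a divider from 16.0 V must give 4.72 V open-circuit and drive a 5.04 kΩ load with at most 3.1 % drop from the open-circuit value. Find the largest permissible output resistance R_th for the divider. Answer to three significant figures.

R_th ≤ 161 Ω

Loading drop = R_th/(R_th + R_L) ≤ 0.0310, so R_th ≤ R_L · ε/(1−ε) = 5.04 kΩ × 0.0310/0.9690 = 161 Ω.
(Any R1, R2 with R2/(R1+R2) = 0.295 and R1‖R2 ≤ 161 Ω will meet the spec.)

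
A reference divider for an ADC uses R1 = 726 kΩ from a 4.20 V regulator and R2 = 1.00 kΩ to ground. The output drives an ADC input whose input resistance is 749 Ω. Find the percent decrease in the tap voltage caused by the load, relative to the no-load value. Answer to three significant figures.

57.1 %

Unloaded V = 4.20 × 1000/727000 = 0.005777 V.
Loaded: R2‖R_L = 428.2 Ω, giving V = 4.20 × 428.2/726400 = 0.002476 V.
Drop = (0.005777 − 0.002476) / 0.005777 = 57.1 %.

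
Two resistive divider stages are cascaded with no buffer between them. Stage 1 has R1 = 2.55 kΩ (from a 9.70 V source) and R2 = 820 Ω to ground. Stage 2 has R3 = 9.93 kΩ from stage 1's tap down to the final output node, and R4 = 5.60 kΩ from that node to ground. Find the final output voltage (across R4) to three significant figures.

V_out ≈ 0.818 V

Stage 2 presents R3+R4 = 15530 Ω as a load on stage 1's tap.
Stage 1's lower leg becomes R2‖(R3+R4) = 778.9 Ω, so V_mid = 9.70 × 778.9/3329 = 2.270 V.
Stage 2 is itself unloaded: V_out = V_mid × R4/(R3+R4) = 2.270 × 5600/15530 = 0.818 V.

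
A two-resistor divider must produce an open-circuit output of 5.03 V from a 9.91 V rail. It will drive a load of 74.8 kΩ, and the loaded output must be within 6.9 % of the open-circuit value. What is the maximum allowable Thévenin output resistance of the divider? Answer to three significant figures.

R_th ≤ 5.54 kΩ

Loading drop = R_th/(R_th + R_L) ≤ 0.0690, so R_th ≤ R_L · ε/(1−ε) = 74.8 kΩ × 0.0690/0.9310 = 5.54 kΩ.
(Any R1, R2 with R2/(R1+R2) = 0.508 and R1‖R2 ≤ 5.54 kΩ will meet the spec.)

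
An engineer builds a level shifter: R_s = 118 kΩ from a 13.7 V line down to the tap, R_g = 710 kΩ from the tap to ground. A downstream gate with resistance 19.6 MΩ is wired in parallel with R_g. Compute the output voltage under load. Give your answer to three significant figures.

V_out ≈ 11.7 V

The load sits in parallel with R_g: R_g‖R_L = (710 × 19600) / (710 + 19600) = 685.2 kΩ.
V_out = 13.7 × 685.2 / (118 + 685.2) = 13.7 × 685.2/803.2 = 11.7 V.
(Unloaded it would have been 11.7 V.)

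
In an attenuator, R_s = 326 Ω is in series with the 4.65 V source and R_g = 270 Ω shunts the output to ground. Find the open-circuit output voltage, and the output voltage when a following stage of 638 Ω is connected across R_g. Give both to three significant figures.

Open-circuit: V = 4.65 × 270/(326 + 270) = 2.11 V.
With the load, R_g becomes R_g‖R_L = 189.7 Ω, so V = 4.65 × 189.7/515.7 = 1.71 V.

Unloaded: 2.11 V; loaded: 1.71 V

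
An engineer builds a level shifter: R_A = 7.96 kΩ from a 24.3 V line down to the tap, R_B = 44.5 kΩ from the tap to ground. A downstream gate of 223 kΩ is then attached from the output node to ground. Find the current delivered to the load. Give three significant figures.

R_B‖R_L = 37.10 kΩ; V_out = 24.3 × 37.10/45.06 = 20.01 V.
I_L = V_out / R_L = 20.01 / 223 kΩ = 0.0897 mA.

I_L ≈ 0.0897 mA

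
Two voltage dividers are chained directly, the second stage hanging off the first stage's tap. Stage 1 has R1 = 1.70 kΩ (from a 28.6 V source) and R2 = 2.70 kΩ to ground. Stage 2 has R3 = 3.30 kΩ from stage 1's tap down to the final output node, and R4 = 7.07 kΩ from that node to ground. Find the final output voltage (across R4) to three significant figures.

V_out ≈ 10.9 V

Stage 2 presents R3+R4 = 10.37 kΩ as a load on stage 1's tap.
Stage 1's lower leg becomes R2‖(R3+R4) = 2.142 kΩ, so V_mid = 28.6 × 2.142/3.842 = 15.95 V.
Stage 2 is itself unloaded: V_out = V_mid × R4/(R3+R4) = 15.95 × 7.07/10.37 = 10.9 V.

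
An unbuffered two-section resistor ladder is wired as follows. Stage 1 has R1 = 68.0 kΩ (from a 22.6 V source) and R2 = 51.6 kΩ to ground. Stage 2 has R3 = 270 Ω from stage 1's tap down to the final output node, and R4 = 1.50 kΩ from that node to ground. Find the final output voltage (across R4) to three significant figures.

Stage 2 presents R3+R4 = 1770 Ω as a load on stage 1's tap.
Stage 1's lower leg becomes R2‖(R3+R4) = 1711 Ω, so V_mid = 22.6 × 1711/69710 = 0.5548 V.
Stage 2 is itself unloaded: V_out = V_mid × R4/(R3+R4) = 0.5548 × 1500/1770 = 0.470 V.

V_out ≈ 0.470 V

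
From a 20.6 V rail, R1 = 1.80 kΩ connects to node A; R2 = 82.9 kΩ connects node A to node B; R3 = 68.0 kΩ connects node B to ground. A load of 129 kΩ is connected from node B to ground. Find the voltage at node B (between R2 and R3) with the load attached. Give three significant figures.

V ≈ 7.10 V

At node B, R3 is in parallel with the load: R3‖R_L = 44.53 kΩ.
Below node A the resistance is R2 + (R3‖R_L) = 127.4 kΩ, so V_A = 20.6 × 127.4/129.2 = 20.31 V.
Then V_B = V_A × (R3‖R_L)/(R2 + R3‖R_L) = 20.31 × 44.53/127.4 = 7.10 V.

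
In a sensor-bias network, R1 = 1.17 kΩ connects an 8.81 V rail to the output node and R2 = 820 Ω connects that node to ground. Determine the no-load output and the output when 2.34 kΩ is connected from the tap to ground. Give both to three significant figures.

Unloaded: 3.63 V; loaded: 3.01 V

Open-circuit: V = 8.81 × 820/(1170 + 820) = 3.63 V.
With the load, R2 becomes R2‖R_L = 607.2 Ω, so V = 8.81 × 607.2/1777 = 3.01 V.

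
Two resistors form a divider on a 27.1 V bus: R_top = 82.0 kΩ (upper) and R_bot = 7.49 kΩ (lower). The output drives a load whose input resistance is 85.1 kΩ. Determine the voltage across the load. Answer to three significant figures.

V_out ≈ 2.10 V

The load sits in parallel with R_bot: R_bot‖R_L = (7.49 × 85.1) / (7.49 + 85.1) = 6.884 kΩ.
V_out = 27.1 × 6.884 / (82.0 + 6.884) = 27.1 × 6.884/88.88 = 2.10 V.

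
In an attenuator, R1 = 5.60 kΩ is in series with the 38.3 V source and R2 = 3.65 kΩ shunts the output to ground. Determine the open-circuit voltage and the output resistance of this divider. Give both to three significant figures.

V_th is the open-circuit tap voltage: 38.3 × 3.65/(5.60 + 3.65) = 15.1 V.
With the supply zeroed, R1 and R2 appear in parallel from the tap: R_th = R1‖R2 = (5.60 × 3.65)/9.250 = 2.21 kΩ.

V_th = 15.1 V, R_th = 2.21 kΩ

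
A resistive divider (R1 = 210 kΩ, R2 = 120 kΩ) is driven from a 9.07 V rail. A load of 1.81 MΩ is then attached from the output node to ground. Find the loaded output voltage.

V_out ≈ 3.16 V

The load sits in parallel with R2: R2‖R_L = (120 × 1810) / (120 + 1810) = 112.5 kΩ.
V_out = 9.07 × 112.5 / (210 + 112.5) = 9.07 × 112.5/322.5 = 3.16 V.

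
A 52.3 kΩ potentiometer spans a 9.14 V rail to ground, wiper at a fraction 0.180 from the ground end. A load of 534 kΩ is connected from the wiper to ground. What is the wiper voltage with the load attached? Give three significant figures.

V ≈ 1.62 V

The wiper splits the pot into (1−α)R = 42.89 kΩ above and αR = 9.414 kΩ below.
Lower section ‖ load = 9.251 kΩ.
V_wiper = 9.14 × 9.251/(42.89 + 9.251) = 1.62 V.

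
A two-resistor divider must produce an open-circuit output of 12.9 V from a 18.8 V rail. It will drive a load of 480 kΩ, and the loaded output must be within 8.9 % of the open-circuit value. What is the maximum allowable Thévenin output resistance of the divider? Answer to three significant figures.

Loading drop = R_th/(R_th + R_L) ≤ 0.0890, so R_th ≤ R_L · ε/(1−ε) = 480 kΩ × 0.0890/0.9110 = 46.9 kΩ.

R_th ≤ 46.9 kΩ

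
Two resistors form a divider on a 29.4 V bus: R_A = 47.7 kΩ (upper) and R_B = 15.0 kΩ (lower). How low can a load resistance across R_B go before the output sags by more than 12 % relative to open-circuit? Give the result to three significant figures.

Output resistance R_th = R_A‖R_B = (47.7 × 15.0)/62.70 = 11.41 kΩ.
The fractional drop is R_th/(R_th + R_L); requiring this ≤ 0.120 gives R_L ≥ R_th(1/0.120 − 1) = 11.41 × 7.333 = 83.7 kΩ.

R_L(min) ≈ 83.7 kΩ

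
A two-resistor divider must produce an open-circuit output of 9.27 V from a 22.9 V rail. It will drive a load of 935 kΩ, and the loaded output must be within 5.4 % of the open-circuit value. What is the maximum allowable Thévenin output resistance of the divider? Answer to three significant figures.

R_th ≤ 53.4 kΩ

Loading drop = R_th/(R_th + R_L) ≤ 0.0540, so R_th ≤ R_L · ε/(1−ε) = 935 kΩ × 0.0540/0.9460 = 53.4 kΩ.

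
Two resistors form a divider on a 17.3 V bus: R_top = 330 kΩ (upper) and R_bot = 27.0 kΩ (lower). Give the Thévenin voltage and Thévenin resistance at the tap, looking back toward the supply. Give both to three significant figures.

V_th is the open-circuit tap voltage: 17.3 × 27.0/(330 + 27.0) = 1.31 V.
With the supply zeroed, R_top and R_bot appear in parallel from the tap: R_th = R_top‖R_bot = (330 × 27.0)/357.0 = 25.0 kΩ.

V_th = 1.31 V, R_th = 25.0 kΩ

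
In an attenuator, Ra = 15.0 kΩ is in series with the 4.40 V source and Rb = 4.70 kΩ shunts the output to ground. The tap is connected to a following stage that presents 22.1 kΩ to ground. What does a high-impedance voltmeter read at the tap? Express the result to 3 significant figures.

The load sits in parallel with Rb: Rb‖R_L = (4.70 × 22.1) / (4.70 + 22.1) = 3.876 kΩ.
V_out = 4.40 × 3.876 / (15.0 + 3.876) = 4.40 × 3.876/18.88 = 0.903 V.
(Unloaded it would have been 1.05 V.)

V_out ≈ 0.903 V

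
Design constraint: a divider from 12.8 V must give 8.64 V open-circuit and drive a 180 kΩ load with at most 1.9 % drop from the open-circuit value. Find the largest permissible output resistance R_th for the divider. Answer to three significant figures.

R_th ≤ 3.49 kΩ

Loading drop = R_th/(R_th + R_L) ≤ 0.0190, so R_th ≤ R_L · ε/(1−ε) = 180 kΩ × 0.0190/0.9810 = 3.49 kΩ.
(Any R1, R2 with R2/(R1+R2) = 0.675 and R1‖R2 ≤ 3.49 kΩ will meet the spec.)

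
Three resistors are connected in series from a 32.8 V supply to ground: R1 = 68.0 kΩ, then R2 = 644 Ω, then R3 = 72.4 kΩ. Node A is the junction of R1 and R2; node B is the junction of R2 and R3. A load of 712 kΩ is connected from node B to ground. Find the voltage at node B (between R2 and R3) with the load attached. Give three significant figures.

V ≈ 16.0 V

At node B, R3 is in parallel with the load: R3‖R_L = 65720 Ω.
Below node A the resistance is R2 + (R3‖R_L) = 66360 Ω, so V_A = 32.8 × 66360/134400 = 16.20 V.
Then V_B = V_A × (R3‖R_L)/(R2 + R3‖R_L) = 16.20 × 65720/66360 = 16.0 V.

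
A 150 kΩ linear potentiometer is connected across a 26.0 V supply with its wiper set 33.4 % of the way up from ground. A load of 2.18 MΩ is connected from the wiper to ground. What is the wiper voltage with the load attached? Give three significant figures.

V ≈ 8.55 V

The wiper splits the pot into (1−α)R = 99.90 kΩ above and αR = 50.10 kΩ below.
Lower section ‖ load = 48.97 kΩ.
V_wiper = 26.0 × 48.97/(99.90 + 48.97) = 8.55 V.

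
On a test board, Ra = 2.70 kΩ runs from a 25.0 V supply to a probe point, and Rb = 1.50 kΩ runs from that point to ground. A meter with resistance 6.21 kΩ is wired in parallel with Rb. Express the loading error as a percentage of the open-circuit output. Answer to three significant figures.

13.4 %

The divider's output (Thévenin) resistance is Ra‖Rb = 0.9643 kΩ.
Fractional drop under load = R_th/(R_th + R_L) = 0.9643 / (0.9643 + 6.21) = 0.1344.
So the output falls by 13.4 %.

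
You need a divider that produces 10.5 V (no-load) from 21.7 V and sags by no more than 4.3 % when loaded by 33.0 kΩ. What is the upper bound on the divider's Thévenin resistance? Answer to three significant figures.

Loading drop = R_th/(R_th + R_L) ≤ 0.0430, so R_th ≤ R_L · ε/(1−ε) = 33.0 kΩ × 0.0430/0.9570 = 1.48 kΩ.
(Any R1, R2 with R2/(R1+R2) = 0.484 and R1‖R2 ≤ 1.48 kΩ will meet the spec.)

R_th ≤ 1.48 kΩ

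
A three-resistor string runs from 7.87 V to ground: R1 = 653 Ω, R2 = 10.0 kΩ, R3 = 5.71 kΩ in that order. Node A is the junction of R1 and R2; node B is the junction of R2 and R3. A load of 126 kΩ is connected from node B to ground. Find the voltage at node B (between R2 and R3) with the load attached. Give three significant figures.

V ≈ 2.67 V

At node B, R3 is in parallel with the load: R3‖R_L = 5462 Ω.
Below node A the resistance is R2 + (R3‖R_L) = 15460 Ω, so V_A = 7.87 × 15460/16120 = 7.551 V.
Then V_B = V_A × (R3‖R_L)/(R2 + R3‖R_L) = 7.551 × 5462/15460 = 2.67 V.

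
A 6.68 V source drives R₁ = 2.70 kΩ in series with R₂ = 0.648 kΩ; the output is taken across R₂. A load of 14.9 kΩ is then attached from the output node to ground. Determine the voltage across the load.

V_out ≈ 1.25 V

The load sits in parallel with R₂: R₂‖R_L = (648 × 14900) / (648 + 14900) = 621.0 Ω.
V_out = 6.68 × 621.0 / (2700 + 621.0) = 6.68 × 621.0/3321 = 1.25 V.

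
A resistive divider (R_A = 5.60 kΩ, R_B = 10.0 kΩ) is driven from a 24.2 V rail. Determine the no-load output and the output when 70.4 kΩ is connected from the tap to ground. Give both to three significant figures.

Open-circuit: V = 24.2 × 10.0/(5.60 + 10.0) = 15.5 V.
With the load, R_B becomes R_B‖R_L = 8.756 kΩ, so V = 24.2 × 8.756/14.36 = 14.8 V.

Unloaded: 15.5 V; loaded: 14.8 V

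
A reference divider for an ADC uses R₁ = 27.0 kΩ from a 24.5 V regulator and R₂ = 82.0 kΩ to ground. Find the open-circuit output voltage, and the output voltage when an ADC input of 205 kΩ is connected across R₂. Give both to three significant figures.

Unloaded: 18.4 V; loaded: 16.8 V

Open-circuit: V = 24.5 × 82.0/(27.0 + 82.0) = 18.4 V.
With the load, R₂ becomes R₂‖R_L = 58.57 kΩ, so V = 24.5 × 58.57/85.57 = 16.8 V.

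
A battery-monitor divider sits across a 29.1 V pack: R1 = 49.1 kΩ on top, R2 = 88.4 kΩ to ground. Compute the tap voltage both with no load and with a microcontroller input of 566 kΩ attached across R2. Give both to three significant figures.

Open-circuit: V = 29.1 × 88.4/(49.1 + 88.4) = 18.7 V.
With the load, R2 becomes R2‖R_L = 76.46 kΩ, so V = 29.1 × 76.46/125.6 = 17.7 V.

Unloaded: 18.7 V; loaded: 17.7 V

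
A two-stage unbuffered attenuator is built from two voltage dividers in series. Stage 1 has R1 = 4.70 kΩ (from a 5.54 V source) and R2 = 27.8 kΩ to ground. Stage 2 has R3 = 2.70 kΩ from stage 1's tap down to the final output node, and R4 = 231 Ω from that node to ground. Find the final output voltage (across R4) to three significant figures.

V_out ≈ 0.157 V

Stage 2 presents R3+R4 = 2931 Ω as a load on stage 1's tap.
Stage 1's lower leg becomes R2‖(R3+R4) = 2651 Ω, so V_mid = 5.54 × 2651/7351 = 1.998 V.
Stage 2 is itself unloaded: V_out = V_mid × R4/(R3+R4) = 1.998 × 231/2931 = 0.157 V.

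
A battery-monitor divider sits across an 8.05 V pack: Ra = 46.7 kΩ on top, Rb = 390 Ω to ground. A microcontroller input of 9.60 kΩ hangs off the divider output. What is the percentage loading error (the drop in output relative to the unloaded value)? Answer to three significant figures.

3.87 %

The divider's output (Thévenin) resistance is Ra‖Rb = 386.8 Ω.
Fractional drop under load = R_th/(R_th + R_L) = 386.8 / (386.8 + 9600) = 0.03873.
So the output falls by 3.87 %.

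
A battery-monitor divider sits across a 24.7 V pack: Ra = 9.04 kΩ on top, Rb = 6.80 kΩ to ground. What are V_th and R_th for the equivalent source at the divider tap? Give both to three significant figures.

V_th is the open-circuit tap voltage: 24.7 × 6.80/(9.04 + 6.80) = 10.6 V.
With the supply zeroed, Ra and Rb appear in parallel from the tap: R_th = Ra‖Rb = (9.04 × 6.80)/15.84 = 3.88 kΩ.

V_th = 10.6 V, R_th = 3.88 kΩ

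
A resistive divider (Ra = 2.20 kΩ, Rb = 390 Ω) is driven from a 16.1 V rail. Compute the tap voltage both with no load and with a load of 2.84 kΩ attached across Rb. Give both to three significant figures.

Unloaded: 2.42 V; loaded: 2.17 V

Open-circuit: V = 16.1 × 390/(2200 + 390) = 2.42 V.
With the load, Rb becomes Rb‖R_L = 342.9 Ω, so V = 16.1 × 342.9/2543 = 2.17 V.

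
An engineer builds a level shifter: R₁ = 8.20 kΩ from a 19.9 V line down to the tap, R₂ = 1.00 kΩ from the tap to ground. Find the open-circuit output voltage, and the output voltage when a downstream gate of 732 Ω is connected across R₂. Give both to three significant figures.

Open-circuit: V = 19.9 × 1000/(8200 + 1000) = 2.16 V.
With the load, R₂ becomes R₂‖R_L = 422.6 Ω, so V = 19.9 × 422.6/8623 = 0.975 V.

Unloaded: 2.16 V; loaded: 0.975 V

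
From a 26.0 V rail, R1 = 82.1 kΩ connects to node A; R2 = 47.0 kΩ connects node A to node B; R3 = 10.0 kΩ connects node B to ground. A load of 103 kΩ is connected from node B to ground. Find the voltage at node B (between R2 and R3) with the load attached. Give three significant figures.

At node B, R3 is in parallel with the load: R3‖R_L = 9.115 kΩ.
Below node A the resistance is R2 + (R3‖R_L) = 56.12 kΩ, so V_A = 26.0 × 56.12/138.2 = 10.56 V.
Then V_B = V_A × (R3‖R_L)/(R2 + R3‖R_L) = 10.56 × 9.115/56.12 = 1.71 V.

V ≈ 1.71 V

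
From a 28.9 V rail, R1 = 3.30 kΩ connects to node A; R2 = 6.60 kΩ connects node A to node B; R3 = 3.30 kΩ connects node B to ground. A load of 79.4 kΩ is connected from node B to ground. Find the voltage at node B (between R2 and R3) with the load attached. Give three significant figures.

V ≈ 7.01 V

At node B, R3 is in parallel with the load: R3‖R_L = 3.168 kΩ.
Below node A the resistance is R2 + (R3‖R_L) = 9.768 kΩ, so V_A = 28.9 × 9.768/13.07 = 21.60 V.
Then V_B = V_A × (R3‖R_L)/(R2 + R3‖R_L) = 21.60 × 3.168/9.768 = 7.01 V.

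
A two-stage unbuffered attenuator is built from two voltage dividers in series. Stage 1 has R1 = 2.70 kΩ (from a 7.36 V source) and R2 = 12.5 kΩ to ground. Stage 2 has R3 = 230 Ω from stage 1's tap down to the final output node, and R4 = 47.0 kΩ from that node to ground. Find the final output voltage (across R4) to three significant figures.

Stage 2 presents R3+R4 = 47230 Ω as a load on stage 1's tap.
Stage 1's lower leg becomes R2‖(R3+R4) = 9884 Ω, so V_mid = 7.36 × 9884/12580 = 5.781 V.
Stage 2 is itself unloaded: V_out = V_mid × R4/(R3+R4) = 5.781 × 47000/47230 = 5.75 V.

V_out ≈ 5.75 V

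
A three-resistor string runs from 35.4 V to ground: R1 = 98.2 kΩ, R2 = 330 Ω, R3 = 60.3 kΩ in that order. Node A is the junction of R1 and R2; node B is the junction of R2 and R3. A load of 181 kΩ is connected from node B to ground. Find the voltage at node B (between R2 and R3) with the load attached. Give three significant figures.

At node B, R3 is in parallel with the load: R3‖R_L = 45230 Ω.
Below node A the resistance is R2 + (R3‖R_L) = 45560 Ω, so V_A = 35.4 × 45560/143800 = 11.22 V.
Then V_B = V_A × (R3‖R_L)/(R2 + R3‖R_L) = 11.22 × 45230/45560 = 11.1 V.

V ≈ 11.1 V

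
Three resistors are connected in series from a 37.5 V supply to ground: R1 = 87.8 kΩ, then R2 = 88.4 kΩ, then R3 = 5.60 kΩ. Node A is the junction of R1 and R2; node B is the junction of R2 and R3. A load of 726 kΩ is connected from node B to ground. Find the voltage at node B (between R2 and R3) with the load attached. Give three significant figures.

V ≈ 1.15 V

At node B, R3 is in parallel with the load: R3‖R_L = 5.557 kΩ.
Below node A the resistance is R2 + (R3‖R_L) = 93.96 kΩ, so V_A = 37.5 × 93.96/181.8 = 19.39 V.
Then V_B = V_A × (R3‖R_L)/(R2 + R3‖R_L) = 19.39 × 5.557/93.96 = 1.15 V.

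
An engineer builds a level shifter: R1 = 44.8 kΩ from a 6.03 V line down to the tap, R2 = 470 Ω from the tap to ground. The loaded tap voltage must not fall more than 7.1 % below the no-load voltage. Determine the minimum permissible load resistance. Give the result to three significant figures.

Output resistance R_th = R1‖R2 = (44800 × 470)/45270 = 465.1 Ω.
The fractional drop is R_th/(R_th + R_L); requiring this ≤ 0.0710 gives R_L ≥ R_th(1/0.0710 − 1) = 465.1 × 13.08 = 6.09 kΩ.

R_L(min) ≈ 6.09 kΩ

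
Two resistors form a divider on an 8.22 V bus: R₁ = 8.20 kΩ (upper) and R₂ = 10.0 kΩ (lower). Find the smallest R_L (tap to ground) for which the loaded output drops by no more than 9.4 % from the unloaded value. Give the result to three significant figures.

R_L(min) ≈ 43.4 kΩ

Output resistance R_th = R₁‖R₂ = (8.20 × 10.0)/18.20 = 4.505 kΩ.
The fractional drop is R_th/(R_th + R_L); requiring this ≤ 0.0940 gives R_L ≥ R_th(1/0.0940 − 1) = 4.505 × 9.638 = 43.4 kΩ.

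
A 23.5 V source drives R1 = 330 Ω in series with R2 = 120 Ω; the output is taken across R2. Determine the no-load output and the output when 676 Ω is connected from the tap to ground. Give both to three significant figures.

Open-circuit: V = 23.5 × 120/(330 + 120) = 6.27 V.
With the load, R2 becomes R2‖R_L = 101.9 Ω, so V = 23.5 × 101.9/431.9 = 5.54 V.

Unloaded: 6.27 V; loaded: 5.54 V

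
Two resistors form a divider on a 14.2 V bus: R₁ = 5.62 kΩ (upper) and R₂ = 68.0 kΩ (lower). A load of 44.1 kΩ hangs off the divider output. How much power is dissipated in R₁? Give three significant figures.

P ≈ 1.08 mW

Total resistance from the source is R₁ + (R₂‖R_L) = 32.37 kΩ, so I = 14.2/32.37 kΩ = 0.4387 mA.
P = I²·R₁ = (0.4387 mA)² × 5.62 kΩ = 1.08 mW.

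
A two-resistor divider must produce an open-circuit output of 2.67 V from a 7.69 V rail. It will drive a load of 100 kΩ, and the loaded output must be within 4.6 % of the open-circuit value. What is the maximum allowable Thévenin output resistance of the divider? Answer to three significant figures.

R_th ≤ 4.82 kΩ

Loading drop = R_th/(R_th + R_L) ≤ 0.0460, so R_th ≤ R_L · ε/(1−ε) = 100 kΩ × 0.0460/0.9540 = 4.82 kΩ.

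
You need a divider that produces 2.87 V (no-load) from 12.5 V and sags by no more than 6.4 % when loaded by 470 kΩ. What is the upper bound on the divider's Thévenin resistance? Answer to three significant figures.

R_th ≤ 32.1 kΩ

Loading drop = R_th/(R_th + R_L) ≤ 0.0640, so R_th ≤ R_L · ε/(1−ε) = 470 kΩ × 0.0640/0.9360 = 32.1 kΩ.
(Any R1, R2 with R2/(R1+R2) = 0.230 and R1‖R2 ≤ 32.1 kΩ will meet the spec.)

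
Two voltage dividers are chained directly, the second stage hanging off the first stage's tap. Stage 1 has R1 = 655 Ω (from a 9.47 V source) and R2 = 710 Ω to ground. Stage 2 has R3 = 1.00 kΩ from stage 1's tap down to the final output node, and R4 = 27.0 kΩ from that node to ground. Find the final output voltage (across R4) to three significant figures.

Stage 2 presents R3+R4 = 28000 Ω as a load on stage 1's tap.
Stage 1's lower leg becomes R2‖(R3+R4) = 692.4 Ω, so V_mid = 9.47 × 692.4/1347 = 4.867 V.
Stage 2 is itself unloaded: V_out = V_mid × R4/(R3+R4) = 4.867 × 27000/28000 = 4.69 V.

V_out ≈ 4.69 V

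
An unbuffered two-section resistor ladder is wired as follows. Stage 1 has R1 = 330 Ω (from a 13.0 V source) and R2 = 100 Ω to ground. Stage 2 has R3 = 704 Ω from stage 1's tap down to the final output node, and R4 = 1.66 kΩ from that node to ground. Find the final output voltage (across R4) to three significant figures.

V_out ≈ 2.06 V

Stage 2 presents R3+R4 = 2364 Ω as a load on stage 1's tap.
Stage 1's lower leg becomes R2‖(R3+R4) = 95.94 Ω, so V_mid = 13.0 × 95.94/425.9 = 2.928 V.
Stage 2 is itself unloaded: V_out = V_mid × R4/(R3+R4) = 2.928 × 1660/2364 = 2.06 V.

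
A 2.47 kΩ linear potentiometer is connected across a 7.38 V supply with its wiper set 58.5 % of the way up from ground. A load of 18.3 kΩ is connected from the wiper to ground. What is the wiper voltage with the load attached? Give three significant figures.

The wiper splits the pot into (1−α)R = 1.025 kΩ above and αR = 1.445 kΩ below.
Lower section ‖ load = 1.339 kΩ.
V_wiper = 7.38 × 1.339/(1.025 + 1.339) = 4.18 V.

V ≈ 4.18 V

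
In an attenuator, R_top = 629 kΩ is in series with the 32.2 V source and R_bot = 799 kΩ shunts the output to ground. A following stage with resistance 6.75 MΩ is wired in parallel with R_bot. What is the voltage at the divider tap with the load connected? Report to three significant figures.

V_out ≈ 17.1 V

The load sits in parallel with R_bot: R_bot‖R_L = (799 × 6750) / (799 + 6750) = 714.4 kΩ.
V_out = 32.2 × 714.4 / (629 + 714.4) = 32.2 × 714.4/1343 = 17.1 V.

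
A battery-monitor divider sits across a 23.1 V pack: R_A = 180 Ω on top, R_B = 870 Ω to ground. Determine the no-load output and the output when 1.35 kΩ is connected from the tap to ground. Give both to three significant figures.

Unloaded: 19.1 V; loaded: 17.2 V

Open-circuit: V = 23.1 × 870/(180 + 870) = 19.1 V.
With the load, R_B becomes R_B‖R_L = 529.1 Ω, so V = 23.1 × 529.1/709.1 = 17.2 V.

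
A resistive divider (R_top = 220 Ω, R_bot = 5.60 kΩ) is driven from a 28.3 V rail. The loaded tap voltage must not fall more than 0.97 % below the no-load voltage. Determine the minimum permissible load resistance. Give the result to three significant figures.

R_L(min) ≈ 21.6 kΩ

Output resistance R_th = R_top‖R_bot = (220 × 5600)/5820 = 211.7 Ω.
The fractional drop is R_th/(R_th + R_L); requiring this ≤ 0.00970 gives R_L ≥ R_th(1/0.00970 − 1) = 211.7 × 102.1 = 21.6 kΩ.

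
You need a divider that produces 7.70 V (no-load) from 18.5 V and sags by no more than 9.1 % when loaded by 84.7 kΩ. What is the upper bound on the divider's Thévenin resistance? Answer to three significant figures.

Loading drop = R_th/(R_th + R_L) ≤ 0.0910, so R_th ≤ R_L · ε/(1−ε) = 84.7 kΩ × 0.0910/0.9090 = 8.48 kΩ.
(Any R1, R2 with R2/(R1+R2) = 0.416 and R1‖R2 ≤ 8.48 kΩ will meet the spec.)

R_th ≤ 8.48 kΩ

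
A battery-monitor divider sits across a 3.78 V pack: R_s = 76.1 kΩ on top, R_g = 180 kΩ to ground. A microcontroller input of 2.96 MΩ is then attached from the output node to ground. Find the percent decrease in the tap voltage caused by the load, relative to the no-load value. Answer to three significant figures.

1.77 %

The divider's output (Thévenin) resistance is R_s‖R_g = 53.49 kΩ.
Fractional drop under load = R_th/(R_th + R_L) = 53.49 / (53.49 + 2960) = 0.01775.
So the output falls by 1.77 %.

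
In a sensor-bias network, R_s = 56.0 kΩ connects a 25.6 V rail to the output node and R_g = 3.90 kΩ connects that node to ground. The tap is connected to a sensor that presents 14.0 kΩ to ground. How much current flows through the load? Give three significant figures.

R_g‖R_L = 3.050 kΩ; V_out = 25.6 × 3.050/59.05 = 1.322 V.
I_L = V_out / R_L = 1.322 / 14.0 kΩ = 0.0945 mA.

I_L ≈ 0.0945 mA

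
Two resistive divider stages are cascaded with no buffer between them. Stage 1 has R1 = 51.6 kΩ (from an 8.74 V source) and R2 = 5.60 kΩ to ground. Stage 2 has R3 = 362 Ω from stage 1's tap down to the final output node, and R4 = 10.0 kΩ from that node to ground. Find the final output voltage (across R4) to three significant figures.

V_out ≈ 0.555 V

Stage 2 presents R3+R4 = 10360 Ω as a load on stage 1's tap.
Stage 1's lower leg becomes R2‖(R3+R4) = 3635 Ω, so V_mid = 8.74 × 3635/55240 = 0.5752 V.
Stage 2 is itself unloaded: V_out = V_mid × R4/(R3+R4) = 0.5752 × 10000/10360 = 0.555 V.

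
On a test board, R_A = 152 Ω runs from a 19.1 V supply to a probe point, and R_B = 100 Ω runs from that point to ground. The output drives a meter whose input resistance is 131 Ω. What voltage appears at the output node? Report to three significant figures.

V_out ≈ 5.19 V

The load sits in parallel with R_B: R_B‖R_L = (100 × 131) / (100 + 131) = 56.71 Ω.
V_out = 19.1 × 56.71 / (152 + 56.71) = 19.1 × 56.71/208.7 = 5.19 V.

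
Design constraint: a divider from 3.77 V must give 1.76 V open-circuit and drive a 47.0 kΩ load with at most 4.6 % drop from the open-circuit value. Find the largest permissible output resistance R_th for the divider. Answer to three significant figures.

R_th ≤ 2.27 kΩ

Loading drop = R_th/(R_th + R_L) ≤ 0.0460, so R_th ≤ R_L · ε/(1−ε) = 47.0 kΩ × 0.0460/0.9540 = 2.27 kΩ.
(Any R1, R2 with R2/(R1+R2) = 0.467 and R1‖R2 ≤ 2.27 kΩ will meet the spec.)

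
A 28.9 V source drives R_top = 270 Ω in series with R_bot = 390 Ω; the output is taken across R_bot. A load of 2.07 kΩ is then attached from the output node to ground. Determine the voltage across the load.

V_out ≈ 15.9 V

The load sits in parallel with R_bot: R_bot‖R_L = (390 × 2070) / (390 + 2070) = 328.2 Ω.
V_out = 28.9 × 328.2 / (270 + 328.2) = 28.9 × 328.2/598.2 = 15.9 V.
(Unloaded it would have been 17.1 V.)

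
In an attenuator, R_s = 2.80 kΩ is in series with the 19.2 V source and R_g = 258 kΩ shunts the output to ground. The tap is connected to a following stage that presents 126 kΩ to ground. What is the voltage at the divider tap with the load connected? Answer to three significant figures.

V_out ≈ 18.6 V

The load sits in parallel with R_g: R_g‖R_L = (258 × 126) / (258 + 126) = 84.66 kΩ.
V_out = 19.2 × 84.66 / (2.80 + 84.66) = 19.2 × 84.66/87.46 = 18.6 V.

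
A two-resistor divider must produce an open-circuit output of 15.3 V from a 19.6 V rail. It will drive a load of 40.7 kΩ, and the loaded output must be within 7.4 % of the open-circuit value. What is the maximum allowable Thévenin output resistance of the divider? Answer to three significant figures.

R_th ≤ 3.25 kΩ

Loading drop = R_th/(R_th + R_L) ≤ 0.0740, so R_th ≤ R_L · ε/(1−ε) = 40.7 kΩ × 0.0740/0.9260 = 3.25 kΩ.
(Any R1, R2 with R2/(R1+R2) = 0.781 and R1‖R2 ≤ 3.25 kΩ will meet the spec.)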